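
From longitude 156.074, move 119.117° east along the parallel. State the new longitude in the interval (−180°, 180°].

Start at +156.074°; shift +119.117° → +275.191°.
+275.191° lies outside (−180°, 180°]; subtract 360° → -84.809°.

-84.809°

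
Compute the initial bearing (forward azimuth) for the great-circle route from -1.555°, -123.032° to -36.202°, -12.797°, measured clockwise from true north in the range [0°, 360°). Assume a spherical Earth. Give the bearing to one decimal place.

Δλ = -12.797 − -123.032 = 110.235°.
θ = atan2( sin Δλ · cos φ₂ , cos φ₁ · sin φ₂ − sin φ₁ · cos φ₂ · cos Δλ )
  = atan2(0.75714, -0.59799) = 128.302° → normalised to [0°, 360°): 128.302°.

128.3°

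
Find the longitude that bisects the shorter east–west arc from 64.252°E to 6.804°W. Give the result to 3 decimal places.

28.724°E

Signed shortest Δλ from +64.252° to -6.804° is -71.056°.
Midpoint longitude = +64.252° + (-71.056°)/2 = +64.252° − 35.528° = +28.724°.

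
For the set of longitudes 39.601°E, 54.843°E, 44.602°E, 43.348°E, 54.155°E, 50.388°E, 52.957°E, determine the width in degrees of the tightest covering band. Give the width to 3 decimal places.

Sort the longitudes: +39.601°, +43.348°, +44.602°, +50.388°, +52.957°, +54.155°, +54.843°.
Eastward gaps between consecutive values (wrapping around): 3.747°, 1.254°, 5.786°, 2.569°, 1.198°, 0.688°, 344.758°.
Largest gap = 344.758° ⇒ minimal covering band is its complement: 360° − 344.758° = 15.242°.
Band runs from +39.601° eastward to +54.843°.

15.242°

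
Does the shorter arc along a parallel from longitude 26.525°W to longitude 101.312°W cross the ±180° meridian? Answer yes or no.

Signed shortest Δλ = ((-101.312 − -26.525 + 180) mod 360) − 180 = -74.787°.
Going west by 74.787° from -26.525° reaches -101.312° without touching 180°.

No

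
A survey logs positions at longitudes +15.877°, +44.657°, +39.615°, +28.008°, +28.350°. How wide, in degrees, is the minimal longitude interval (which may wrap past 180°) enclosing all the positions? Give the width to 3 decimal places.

Sort the longitudes: +15.877°, +28.008°, +28.350°, +39.615°, +44.657°.
Eastward gaps between consecutive values (wrapping around): 12.131°, 0.342°, 11.265°, 5.042°, 331.220°.
Largest gap = 331.220° ⇒ minimal covering band is its complement: 360° − 331.220° = 28.780°.
Band runs from +15.877° eastward to +44.657°.

28.780°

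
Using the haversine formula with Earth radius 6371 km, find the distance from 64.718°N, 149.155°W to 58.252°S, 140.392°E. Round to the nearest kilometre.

Δλ = 140.392 − -149.155 = 289.547°; wrapped into (−180°, 180°]: -70.453°.
Δφ = -58.252 − 64.718 = -122.970°.
a = sin²(Δφ/2) + cos φ₁ · cos φ₂ · sin²(Δλ/2) = 0.846866.
c = 2·atan2(√a, √(1−a)) = 2.33746 rad → d = 6371·c ≈ 14891.93 km.

14892 km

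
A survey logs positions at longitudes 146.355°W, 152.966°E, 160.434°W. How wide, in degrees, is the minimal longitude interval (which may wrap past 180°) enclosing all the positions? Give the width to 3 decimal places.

Sort the longitudes: -160.434°, -146.355°, +152.966°.
Eastward gaps between consecutive values (wrapping around): 14.079°, 299.321°, 46.600°.
Largest gap = 299.321° ⇒ minimal covering band is its complement: 360° − 299.321° = 60.679°.
Band runs from +152.966° eastward to -146.355°, crossing the antimeridian.

60.679°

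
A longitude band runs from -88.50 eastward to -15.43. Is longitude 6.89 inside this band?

No

Band width going east from -88.50° to -15.43°: ((-15.43 − -88.50) mod 360) = 73.07°.
Offset of +6.89° east of the west edge: ((6.89 − -88.50) mod 360) = 95.39°.
95.39° > 73.07° ⇒ outside.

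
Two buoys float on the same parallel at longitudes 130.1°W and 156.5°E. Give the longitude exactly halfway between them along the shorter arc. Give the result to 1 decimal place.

166.8°W

Signed shortest Δλ from -130.1° to +156.5° is -73.4°.
Midpoint longitude = -130.1° + (-73.4°)/2 = -130.1° − 36.7° = -166.8°.
(The naïve average (-130.1 + +156.5)/2 = 13.2° is on the wrong side of the globe.)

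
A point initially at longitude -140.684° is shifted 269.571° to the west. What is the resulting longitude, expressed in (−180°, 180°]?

Start at -140.684°; shift −269.571° → -410.255°.
-410.255° lies outside (−180°, 180°]; add 360° → -50.255°.

-50.255°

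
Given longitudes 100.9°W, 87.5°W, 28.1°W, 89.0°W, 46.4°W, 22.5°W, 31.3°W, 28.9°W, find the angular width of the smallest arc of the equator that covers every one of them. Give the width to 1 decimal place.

Sort the longitudes: -100.9°, -89.0°, -87.5°, -46.4°, -31.3°, -28.9°, -28.1°, -22.5°.
Eastward gaps between consecutive values (wrapping around): 11.9°, 1.5°, 41.1°, 15.1°, 2.4°, 0.8°, 5.6°, 281.6°.
Largest gap = 281.6° ⇒ minimal covering band is its complement: 360° − 281.6° = 78.4°.
Band runs from -100.9° eastward to -22.5°.

78.4°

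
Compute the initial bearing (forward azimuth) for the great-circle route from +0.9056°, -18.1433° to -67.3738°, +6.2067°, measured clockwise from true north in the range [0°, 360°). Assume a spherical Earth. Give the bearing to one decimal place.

170.3°

Δλ = 6.2067 − -18.1433 = 24.3500°.
θ = atan2( sin Δλ · cos φ₂ , cos φ₁ · sin φ₂ − sin φ₁ · cos φ₂ · cos Δλ )
  = atan2(0.15862, -0.92846) = 170.305° → normalised to [0°, 360°): 170.305°.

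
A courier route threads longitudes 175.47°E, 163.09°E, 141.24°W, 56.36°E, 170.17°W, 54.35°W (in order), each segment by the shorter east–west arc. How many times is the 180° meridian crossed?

Leg 1: +175.47° → +163.09°, shortest Δλ = -12.38° (west) — does not cross 180°.
Leg 2: +163.09° → -141.24°, shortest Δλ = 55.67° (east) — crosses 180°.
Leg 3: -141.24° → +56.36°, shortest Δλ = -162.4° (west) — crosses 180°.
Leg 4: +56.36° → -170.17°, shortest Δλ = 133.47° (east) — crosses 180°.
Leg 5: -170.17° → -54.35°, shortest Δλ = 115.82° (east) — does not cross 180°.
Total crossings: 3.

3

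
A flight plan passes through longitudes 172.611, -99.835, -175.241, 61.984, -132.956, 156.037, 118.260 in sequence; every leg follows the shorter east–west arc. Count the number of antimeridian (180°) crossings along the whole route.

Leg 1: +172.611° → -99.835°, shortest Δλ = 87.554° (east) — crosses 180°.
Leg 2: -99.835° → -175.241°, shortest Δλ = -75.406° (west) — does not cross 180°.
Leg 3: -175.241° → +61.984°, shortest Δλ = -122.775° (west) — crosses 180°.
Leg 4: +61.984° → -132.956°, shortest Δλ = 165.06° (east) — crosses 180°.
Leg 5: -132.956° → +156.037°, shortest Δλ = -71.007° (west) — crosses 180°.
Leg 6: +156.037° → +118.260°, shortest Δλ = -37.777° (west) — does not cross 180°.
Total crossings: 4.

4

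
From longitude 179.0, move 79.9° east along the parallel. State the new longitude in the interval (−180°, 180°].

-101.1°

Start at +179.0°; shift +79.9° → +258.9°.
+258.9° lies outside (−180°, 180°]; subtract 360° → -101.1°.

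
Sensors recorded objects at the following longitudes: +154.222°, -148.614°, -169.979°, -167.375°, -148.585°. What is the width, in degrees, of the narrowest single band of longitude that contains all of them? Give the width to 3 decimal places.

Sort the longitudes: -169.979°, -167.375°, -148.614°, -148.585°, +154.222°.
Eastward gaps between consecutive values (wrapping around): 2.604°, 18.761°, 0.029°, 302.807°, 35.799°.
Largest gap = 302.807° ⇒ minimal covering band is its complement: 360° − 302.807° = 57.193°.
Band runs from +154.222° eastward to -148.585°, crossing the antimeridian.

57.193°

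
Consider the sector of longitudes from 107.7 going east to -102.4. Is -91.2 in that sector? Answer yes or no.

Band width going east from +107.7° to -102.4°: ((-102.4 − 107.7) mod 360) = 149.9°.
Offset of -91.2° east of the west edge: ((-91.2 − 107.7) mod 360) = 161.1°.
161.1° > 149.9° ⇒ outside.

No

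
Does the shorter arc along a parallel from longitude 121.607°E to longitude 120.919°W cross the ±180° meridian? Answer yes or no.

Naïve |-120.919 − 121.607| = 242.526° > 180°, so the shorter arc goes the other way round — across 180°.
Signed shortest Δλ = ((-120.919 − 121.607 + 180) mod 360) − 180 = 117.474°.
Going east by 117.474° from +121.607° passes through 180° before reaching -120.919°.

Yes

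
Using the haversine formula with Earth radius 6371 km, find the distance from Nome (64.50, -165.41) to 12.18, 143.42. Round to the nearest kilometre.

Δλ = 143.42 − -165.41 = 308.83°; wrapped into (−180°, 180°]: -51.17°.
Δφ = 12.18 − 64.50 = -52.32°.
a = sin²(Δφ/2) + cos φ₁ · cos φ₂ · sin²(Δλ/2) = 0.272855.
c = 2·atan2(√a, √(1−a)) = 1.09922 rad → d = 6371·c ≈ 7003.14 km.

7003 km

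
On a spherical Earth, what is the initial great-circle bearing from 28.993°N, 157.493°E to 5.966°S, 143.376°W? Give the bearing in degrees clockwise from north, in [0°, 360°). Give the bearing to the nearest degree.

112°

Δλ = -143.376 − 157.493 = -300.869°; wrapped into (−180°, 180°]: 59.131°.
θ = atan2( sin Δλ · cos φ₂ , cos φ₁ · sin φ₂ − sin φ₁ · cos φ₂ · cos Δλ )
  = atan2(0.85369, -0.33826) = 111.615° → normalised to [0°, 360°): 111.615°.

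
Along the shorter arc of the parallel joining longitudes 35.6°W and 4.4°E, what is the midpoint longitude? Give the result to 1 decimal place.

15.6°W

Signed shortest Δλ from -35.6° to +4.4° is +40.0°.
Midpoint longitude = -35.6° + (+40.0°)/2 = -35.6° + 20.0° = -15.6°.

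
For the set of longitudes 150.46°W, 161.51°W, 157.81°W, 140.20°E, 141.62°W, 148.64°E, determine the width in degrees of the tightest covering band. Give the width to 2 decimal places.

Sort the longitudes: -161.51°, -157.81°, -150.46°, -141.62°, +140.20°, +148.64°.
Eastward gaps between consecutive values (wrapping around): 3.70°, 7.35°, 8.84°, 281.82°, 8.44°, 49.85°.
Largest gap = 281.82° ⇒ minimal covering band is its complement: 360° − 281.82° = 78.18°.
Band runs from +140.20° eastward to -141.62°, crossing the antimeridian.

78.18°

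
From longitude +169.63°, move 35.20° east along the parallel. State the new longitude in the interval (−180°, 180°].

Start at +169.63°; shift +35.20° → +204.83°.
+204.83° lies outside (−180°, 180°]; subtract 360° → -155.17°.

-155.17°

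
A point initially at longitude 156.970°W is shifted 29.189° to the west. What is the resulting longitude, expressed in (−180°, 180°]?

173.841°E

Start at -156.970°; shift −29.189° → -186.159°.
-186.159° lies outside (−180°, 180°]; add 360° → +173.841°.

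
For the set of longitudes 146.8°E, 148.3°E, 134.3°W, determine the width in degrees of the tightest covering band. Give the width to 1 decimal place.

Sort the longitudes: -134.3°, +146.8°, +148.3°.
Eastward gaps between consecutive values (wrapping around): 281.1°, 1.5°, 77.4°.
Largest gap = 281.1° ⇒ minimal covering band is its complement: 360° − 281.1° = 78.9°.
Band runs from +146.8° eastward to -134.3°, crossing the antimeridian.

78.9°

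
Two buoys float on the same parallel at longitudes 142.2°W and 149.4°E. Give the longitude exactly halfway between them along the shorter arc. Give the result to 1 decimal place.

176.4°W

Signed shortest Δλ from -142.2° to +149.4° is -68.4°.
Midpoint longitude = -142.2° + (-68.4°)/2 = -142.2° − 34.2° = -176.4°.
(The naïve average (-142.2 + +149.4)/2 = 3.6° is on the wrong side of the globe.)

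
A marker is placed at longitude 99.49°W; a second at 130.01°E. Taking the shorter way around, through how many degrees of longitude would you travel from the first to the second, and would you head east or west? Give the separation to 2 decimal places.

130.50° west

Raw difference: 130.01 − -99.49 = 229.5°.
Normalise into (−180°, 180°]: 229.5° − 360° = -130.5°.
Negative ⇒ the second point lies to the west; separation 130.50°.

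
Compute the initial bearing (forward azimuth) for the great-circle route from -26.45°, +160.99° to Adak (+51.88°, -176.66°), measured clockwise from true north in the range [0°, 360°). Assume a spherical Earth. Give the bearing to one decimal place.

Δλ = -176.66 − 160.99 = -337.65°; wrapped into (−180°, 180°]: 22.35°.
θ = atan2( sin Δλ · cos φ₂ , cos φ₁ · sin φ₂ − sin φ₁ · cos φ₂ · cos Δλ )
  = atan2(0.23474, 0.95867) = 13.759° → normalised to [0°, 360°): 13.759°.

13.8°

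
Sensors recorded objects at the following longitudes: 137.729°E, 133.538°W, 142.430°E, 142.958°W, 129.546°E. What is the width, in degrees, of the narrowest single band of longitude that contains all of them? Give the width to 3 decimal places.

96.916°

Sort the longitudes: -142.958°, -133.538°, +129.546°, +137.729°, +142.430°.
Eastward gaps between consecutive values (wrapping around): 9.420°, 263.084°, 8.183°, 4.701°, 74.612°.
Largest gap = 263.084° ⇒ minimal covering band is its complement: 360° − 263.084° = 96.916°.
Band runs from +129.546° eastward to -133.538°, crossing the antimeridian.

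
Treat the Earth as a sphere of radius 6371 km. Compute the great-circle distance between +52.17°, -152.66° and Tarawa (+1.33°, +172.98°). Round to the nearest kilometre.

Δλ = 172.98 − -152.66 = 325.64°; wrapped into (−180°, 180°]: -34.36°.
Δφ = 1.33 − 52.17 = -50.84°.
a = sin²(Δφ/2) + cos φ₁ · cos φ₂ · sin²(Δλ/2) = 0.237751.
c = 2·atan2(√a, √(1−a)) = 1.01867 rad → d = 6371·c ≈ 6489.96 km.

6490 km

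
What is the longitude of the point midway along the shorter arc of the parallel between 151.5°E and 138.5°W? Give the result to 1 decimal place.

Signed shortest Δλ from +151.5° to -138.5° is +70.0°.
Midpoint longitude = +151.5° + (+70.0°)/2 = +151.5° + 35.0° = +186.5°.
Normalise into (−180°, 180°]: -173.5°.
(The naïve average (+151.5 + -138.5)/2 = 6.5° is on the wrong side of the globe.)

173.5°W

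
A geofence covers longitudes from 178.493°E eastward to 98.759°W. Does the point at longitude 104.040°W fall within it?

Yes

Band width going east from +178.493° to -98.759°: ((-98.759 − 178.493) mod 360) = 82.748°.
Offset of -104.040° east of the west edge: ((-104.040 − 178.493) mod 360) = 77.467°.
77.467° ≤ 82.748° ⇒ inside.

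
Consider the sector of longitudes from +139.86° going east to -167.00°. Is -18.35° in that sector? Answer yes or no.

No

Band width going east from +139.86° to -167.00°: ((-167.00 − 139.86) mod 360) = 53.14°.
Offset of -18.35° east of the west edge: ((-18.35 − 139.86) mod 360) = 201.79°.
201.79° > 53.14° ⇒ outside.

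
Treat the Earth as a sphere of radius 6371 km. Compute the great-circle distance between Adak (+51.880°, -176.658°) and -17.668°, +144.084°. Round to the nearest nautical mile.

Δλ = 144.084 − -176.658 = 320.742°; wrapped into (−180°, 180°]: -39.258°.
Δφ = -17.668 − 51.880 = -69.548°.
a = sin²(Δφ/2) + cos φ₁ · cos φ₂ · sin²(Δλ/2) = 0.391665.
c = 2·atan2(√a, √(1−a)) = 1.35239 rad → d = 6371·c ≈ 8616.10 km ≈ 4652.32 nmi.

4652 nmi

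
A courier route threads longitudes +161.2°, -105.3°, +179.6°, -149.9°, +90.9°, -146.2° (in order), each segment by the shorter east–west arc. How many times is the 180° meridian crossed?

5

Leg 1: +161.2° → -105.3°, shortest Δλ = 93.5° (east) — crosses 180°.
Leg 2: -105.3° → +179.6°, shortest Δλ = -75.1° (west) — crosses 180°.
Leg 3: +179.6° → -149.9°, shortest Δλ = 30.5° (east) — crosses 180°.
Leg 4: -149.9° → +90.9°, shortest Δλ = -119.2° (west) — crosses 180°.
Leg 5: +90.9° → -146.2°, shortest Δλ = 122.9° (east) — crosses 180°.
Total crossings: 5.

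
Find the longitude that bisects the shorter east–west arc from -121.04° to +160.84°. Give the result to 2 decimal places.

-160.10°

Signed shortest Δλ from -121.04° to +160.84° is -78.12°.
Midpoint longitude = -121.04° + (-78.12°)/2 = -121.04° − 39.06° = -160.10°.
(The naïve average (-121.04 + +160.84)/2 = 19.9° is on the wrong side of the globe.)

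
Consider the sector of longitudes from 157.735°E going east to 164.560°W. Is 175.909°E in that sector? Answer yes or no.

Band width going east from +157.735° to -164.560°: ((-164.560 − 157.735) mod 360) = 37.705°.
Offset of +175.909° east of the west edge: ((175.909 − 157.735) mod 360) = 18.174°.
18.174° ≤ 37.705° ⇒ inside.

Yes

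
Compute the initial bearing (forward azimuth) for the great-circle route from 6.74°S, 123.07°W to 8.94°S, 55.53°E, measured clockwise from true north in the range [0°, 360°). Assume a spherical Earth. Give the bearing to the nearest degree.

175°

Δλ = 55.53 − -123.07 = 178.60°.
θ = atan2( sin Δλ · cos φ₂ , cos φ₁ · sin φ₂ − sin φ₁ · cos φ₂ · cos Δλ )
  = atan2(0.02414, -0.27023) = 174.896° → normalised to [0°, 360°): 174.896°.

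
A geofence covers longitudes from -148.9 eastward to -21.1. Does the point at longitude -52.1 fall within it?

Yes

Band width going east from -148.9° to -21.1°: ((-21.1 − -148.9) mod 360) = 127.8°.
Offset of -52.1° east of the west edge: ((-52.1 − -148.9) mod 360) = 96.8°.
96.8° ≤ 127.8° ⇒ inside.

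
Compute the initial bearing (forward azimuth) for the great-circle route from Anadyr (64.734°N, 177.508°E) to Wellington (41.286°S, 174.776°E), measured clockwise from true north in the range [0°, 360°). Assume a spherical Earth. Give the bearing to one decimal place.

Δλ = 174.776 − 177.508 = -2.732°.
θ = atan2( sin Δλ · cos φ₂ , cos φ₁ · sin φ₂ − sin φ₁ · cos φ₂ · cos Δλ )
  = atan2(-0.03582, -0.96039) = -177.864° → normalised to [0°, 360°): 182.136°.

182.1°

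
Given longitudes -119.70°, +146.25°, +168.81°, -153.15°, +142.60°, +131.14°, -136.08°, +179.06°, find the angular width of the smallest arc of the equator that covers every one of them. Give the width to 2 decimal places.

109.16°

Sort the longitudes: -153.15°, -136.08°, -119.70°, +131.14°, +142.60°, +146.25°, +168.81°, +179.06°.
Eastward gaps between consecutive values (wrapping around): 17.07°, 16.38°, 250.84°, 11.46°, 3.65°, 22.56°, 10.25°, 27.79°.
Largest gap = 250.84° ⇒ minimal covering band is its complement: 360° − 250.84° = 109.16°.
Band runs from +131.14° eastward to -119.70°, crossing the antimeridian.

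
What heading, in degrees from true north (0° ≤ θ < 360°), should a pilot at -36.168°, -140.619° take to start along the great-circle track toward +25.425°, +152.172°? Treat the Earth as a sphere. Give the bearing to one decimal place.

303.6°

Δλ = 152.172 − -140.619 = 292.791°; wrapped into (−180°, 180°]: -67.209°.
θ = atan2( sin Δλ · cos φ₂ , cos φ₁ · sin φ₂ − sin φ₁ · cos φ₂ · cos Δλ )
  = atan2(-0.83263, 0.55306) = -56.407° → normalised to [0°, 360°): 303.593°.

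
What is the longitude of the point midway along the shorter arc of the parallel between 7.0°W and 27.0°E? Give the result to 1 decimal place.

Signed shortest Δλ from -7.0° to +27.0° is +34.0°.
Midpoint longitude = -7.0° + (+34.0°)/2 = -7.0° + 17.0° = +10.0°.

10.0°E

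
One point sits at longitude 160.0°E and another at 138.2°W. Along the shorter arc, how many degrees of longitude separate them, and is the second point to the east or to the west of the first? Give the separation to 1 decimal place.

Raw difference: -138.2 − 160.0 = -298.2°.
Normalise into (−180°, 180°]: -298.2° + 360° = 61.8°.
Positive ⇒ the second point lies to the east; separation 61.8°.

61.8° east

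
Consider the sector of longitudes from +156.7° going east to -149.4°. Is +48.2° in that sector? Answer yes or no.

No

Band width going east from +156.7° to -149.4°: ((-149.4 − 156.7) mod 360) = 53.9°.
Offset of +48.2° east of the west edge: ((48.2 − 156.7) mod 360) = 251.5°.
251.5° > 53.9° ⇒ outside.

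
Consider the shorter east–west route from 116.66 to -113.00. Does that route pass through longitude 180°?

Naïve |-113.00 − 116.66| = 229.66° > 180°, so the shorter arc goes the other way round — across 180°.
Signed shortest Δλ = ((-113.00 − 116.66 + 180) mod 360) − 180 = 130.34°.
Going east by 130.34° from +116.66° passes through 180° before reaching -113.00°.

Yes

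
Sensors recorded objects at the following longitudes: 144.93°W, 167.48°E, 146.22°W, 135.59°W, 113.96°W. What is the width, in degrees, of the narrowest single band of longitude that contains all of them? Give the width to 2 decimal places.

Sort the longitudes: -146.22°, -144.93°, -135.59°, -113.96°, +167.48°.
Eastward gaps between consecutive values (wrapping around): 1.29°, 9.34°, 21.63°, 281.44°, 46.30°.
Largest gap = 281.44° ⇒ minimal covering band is its complement: 360° − 281.44° = 78.56°.
Band runs from +167.48° eastward to -113.96°, crossing the antimeridian.

78.56°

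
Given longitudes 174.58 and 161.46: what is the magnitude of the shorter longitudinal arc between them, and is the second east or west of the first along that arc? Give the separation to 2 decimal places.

13.12° west

Raw difference: 161.46 − 174.58 = -13.12°.
Normalise into (−180°, 180°]: -13.12° stays -13.12°.
Negative ⇒ the second point lies to the west; separation 13.12°.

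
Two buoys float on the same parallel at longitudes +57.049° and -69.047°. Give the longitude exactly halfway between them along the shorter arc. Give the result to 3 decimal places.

Signed shortest Δλ from +57.049° to -69.047° is -126.096°.
Midpoint longitude = +57.049° + (-126.096°)/2 = +57.049° − 63.048° = -5.999°.

-5.999°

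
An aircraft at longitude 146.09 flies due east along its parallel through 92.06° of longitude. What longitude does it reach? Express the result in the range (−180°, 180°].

-121.85°

Start at +146.09°; shift +92.06° → +238.15°.
+238.15° lies outside (−180°, 180°]; subtract 360° → -121.85°.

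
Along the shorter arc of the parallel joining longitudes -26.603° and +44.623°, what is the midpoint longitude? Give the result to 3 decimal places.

+9.010°

Signed shortest Δλ from -26.603° to +44.623° is +71.226°.
Midpoint longitude = -26.603° + (+71.226°)/2 = -26.603° + 35.613° = +9.010°.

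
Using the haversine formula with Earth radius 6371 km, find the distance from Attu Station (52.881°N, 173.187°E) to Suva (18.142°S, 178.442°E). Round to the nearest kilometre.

Δλ = 178.442 − 173.187 = 5.255°.
Δφ = -18.142 − 52.881 = -71.023°.
a = sin²(Δφ/2) + cos φ₁ · cos φ₂ · sin²(Δλ/2) = 0.338611.
c = 2·atan2(√a, √(1−a)) = 1.24213 rad → d = 6371·c ≈ 7913.63 km.

7914 km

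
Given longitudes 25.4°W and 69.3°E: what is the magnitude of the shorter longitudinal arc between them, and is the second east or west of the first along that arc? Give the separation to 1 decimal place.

94.7° east

Raw difference: 69.3 − -25.4 = 94.7°.
Normalise into (−180°, 180°]: 94.7° stays 94.7°.
Positive ⇒ the second point lies to the east; separation 94.7°.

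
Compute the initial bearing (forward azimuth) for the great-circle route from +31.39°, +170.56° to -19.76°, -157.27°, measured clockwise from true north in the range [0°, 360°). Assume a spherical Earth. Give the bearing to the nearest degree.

145°

Δλ = -157.27 − 170.56 = -327.83°; wrapped into (−180°, 180°]: 32.17°.
θ = atan2( sin Δλ · cos φ₂ , cos φ₁ · sin φ₂ − sin φ₁ · cos φ₂ · cos Δλ )
  = atan2(0.50108, -0.70353) = 144.540° → normalised to [0°, 360°): 144.540°.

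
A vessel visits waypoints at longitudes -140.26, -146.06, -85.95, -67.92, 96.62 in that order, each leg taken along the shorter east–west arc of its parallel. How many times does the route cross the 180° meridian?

Leg 1: -140.26° → -146.06°, shortest Δλ = -5.8° (west) — does not cross 180°.
Leg 2: -146.06° → -85.95°, shortest Δλ = 60.11° (east) — does not cross 180°.
Leg 3: -85.95° → -67.92°, shortest Δλ = 18.03° (east) — does not cross 180°.
Leg 4: -67.92° → +96.62°, shortest Δλ = 164.54° (east) — does not cross 180°.
Total crossings: 0.

0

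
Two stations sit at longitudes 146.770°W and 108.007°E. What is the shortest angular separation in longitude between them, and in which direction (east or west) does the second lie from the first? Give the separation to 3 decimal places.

Raw difference: 108.007 − -146.770 = 254.777°.
Normalise into (−180°, 180°]: 254.777° − 360° = -105.223°.
Negative ⇒ the second point lies to the west; separation 105.223°.

105.223° west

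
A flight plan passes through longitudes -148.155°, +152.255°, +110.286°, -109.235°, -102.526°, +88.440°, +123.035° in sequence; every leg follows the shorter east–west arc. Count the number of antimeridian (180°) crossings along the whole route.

3

Leg 1: -148.155° → +152.255°, shortest Δλ = -59.59° (west) — crosses 180°.
Leg 2: +152.255° → +110.286°, shortest Δλ = -41.969° (west) — does not cross 180°.
Leg 3: +110.286° → -109.235°, shortest Δλ = 140.479° (east) — crosses 180°.
Leg 4: -109.235° → -102.526°, shortest Δλ = 6.709° (east) — does not cross 180°.
Leg 5: -102.526° → +88.440°, shortest Δλ = -169.034° (west) — crosses 180°.
Leg 6: +88.440° → +123.035°, shortest Δλ = 34.595° (east) — does not cross 180°.
Total crossings: 3.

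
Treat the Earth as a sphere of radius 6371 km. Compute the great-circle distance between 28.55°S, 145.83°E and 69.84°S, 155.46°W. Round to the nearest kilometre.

Δλ = -155.46 − 145.83 = -301.29°; wrapped into (−180°, 180°]: 58.71°.
Δφ = -69.84 − -28.55 = -41.29°.
a = sin²(Δφ/2) + cos φ₁ · cos φ₂ · sin²(Δλ/2) = 0.197062.
c = 2·atan2(√a, √(1−a)) = 0.91993 rad → d = 6371·c ≈ 5860.87 km.

5861 km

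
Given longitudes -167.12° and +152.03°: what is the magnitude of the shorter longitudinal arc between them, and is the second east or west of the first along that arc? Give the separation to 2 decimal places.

Raw difference: 152.03 − -167.12 = 319.15°.
Normalise into (−180°, 180°]: 319.15° − 360° = -40.85°.
Negative ⇒ the second point lies to the west; separation 40.85°.

40.85° west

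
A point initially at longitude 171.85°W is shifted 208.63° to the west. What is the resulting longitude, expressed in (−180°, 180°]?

Start at -171.85°; shift −208.63° → -380.48°.
-380.48° lies outside (−180°, 180°]; add 360° → -20.48°.

20.48°W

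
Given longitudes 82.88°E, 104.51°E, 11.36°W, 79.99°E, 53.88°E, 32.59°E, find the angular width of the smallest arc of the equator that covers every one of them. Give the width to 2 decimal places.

Sort the longitudes: -11.36°, +32.59°, +53.88°, +79.99°, +82.88°, +104.51°.
Eastward gaps between consecutive values (wrapping around): 43.95°, 21.29°, 26.11°, 2.89°, 21.63°, 244.13°.
Largest gap = 244.13° ⇒ minimal covering band is its complement: 360° − 244.13° = 115.87°.
Band runs from -11.36° eastward to +104.51°.

115.87°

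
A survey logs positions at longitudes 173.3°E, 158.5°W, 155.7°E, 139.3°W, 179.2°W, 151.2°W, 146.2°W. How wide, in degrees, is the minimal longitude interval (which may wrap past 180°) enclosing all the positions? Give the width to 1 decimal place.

Sort the longitudes: -179.2°, -158.5°, -151.2°, -146.2°, -139.3°, +155.7°, +173.3°.
Eastward gaps between consecutive values (wrapping around): 20.7°, 7.3°, 5.0°, 6.9°, 295.0°, 17.6°, 7.5°.
Largest gap = 295.0° ⇒ minimal covering band is its complement: 360° − 295.0° = 65.0°.
Band runs from +155.7° eastward to -139.3°, crossing the antimeridian.

65.0°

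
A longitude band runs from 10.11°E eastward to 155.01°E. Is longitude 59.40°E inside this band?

Yes

Band width going east from +10.11° to +155.01°: ((155.01 − 10.11) mod 360) = 144.90°.
Offset of +59.40° east of the west edge: ((59.40 − 10.11) mod 360) = 49.29°.
49.29° ≤ 144.90° ⇒ inside.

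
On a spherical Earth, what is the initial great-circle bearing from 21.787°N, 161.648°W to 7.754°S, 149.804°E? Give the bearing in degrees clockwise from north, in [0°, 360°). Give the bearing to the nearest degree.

Δλ = 149.804 − -161.648 = 311.452°; wrapped into (−180°, 180°]: -48.548°.
θ = atan2( sin Δλ · cos φ₂ , cos φ₁ · sin φ₂ − sin φ₁ · cos φ₂ · cos Δλ )
  = atan2(-0.74266, -0.36874) = -116.405° → normalised to [0°, 360°): 243.595°.

244°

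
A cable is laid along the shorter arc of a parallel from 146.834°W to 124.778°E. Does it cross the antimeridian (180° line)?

Yes

Naïve |124.778 − -146.834| = 271.612° > 180°, so the shorter arc goes the other way round — across 180°.
Signed shortest Δλ = ((124.778 − -146.834 + 180) mod 360) − 180 = -88.388°.
Going west by 88.388° from -146.834° passes through 180° before reaching +124.778°.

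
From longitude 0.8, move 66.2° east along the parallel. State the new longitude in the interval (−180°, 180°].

+67.0°

Start at +0.8°; shift +66.2° → +67.0°.
+67.0° already lies in (−180°, 180°].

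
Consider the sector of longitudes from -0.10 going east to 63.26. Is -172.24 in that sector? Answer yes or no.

Band width going east from -0.10° to +63.26°: ((63.26 − -0.10) mod 360) = 63.36°.
Offset of -172.24° east of the west edge: ((-172.24 − -0.10) mod 360) = 187.86°.
187.86° > 63.36° ⇒ outside.

No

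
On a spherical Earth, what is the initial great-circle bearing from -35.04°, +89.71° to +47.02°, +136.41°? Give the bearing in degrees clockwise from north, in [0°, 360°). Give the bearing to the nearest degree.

30°

Δλ = 136.41 − 89.71 = 46.70°.
θ = atan2( sin Δλ · cos φ₂ , cos φ₁ · sin φ₂ − sin φ₁ · cos φ₂ · cos Δλ )
  = atan2(0.49615, 0.86744) = 29.769° → normalised to [0°, 360°): 29.769°.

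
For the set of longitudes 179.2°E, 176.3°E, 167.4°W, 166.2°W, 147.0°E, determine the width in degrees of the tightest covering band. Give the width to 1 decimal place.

Sort the longitudes: -167.4°, -166.2°, +147.0°, +176.3°, +179.2°.
Eastward gaps between consecutive values (wrapping around): 1.2°, 313.2°, 29.3°, 2.9°, 13.4°.
Largest gap = 313.2° ⇒ minimal covering band is its complement: 360° − 313.2° = 46.8°.
Band runs from +147.0° eastward to -166.2°, crossing the antimeridian.

46.8°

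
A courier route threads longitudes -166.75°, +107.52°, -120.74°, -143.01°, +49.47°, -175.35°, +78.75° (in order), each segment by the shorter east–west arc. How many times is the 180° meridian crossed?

5

Leg 1: -166.75° → +107.52°, shortest Δλ = -85.73° (west) — crosses 180°.
Leg 2: +107.52° → -120.74°, shortest Δλ = 131.74° (east) — crosses 180°.
Leg 3: -120.74° → -143.01°, shortest Δλ = -22.27° (west) — does not cross 180°.
Leg 4: -143.01° → +49.47°, shortest Δλ = -167.52° (west) — crosses 180°.
Leg 5: +49.47° → -175.35°, shortest Δλ = 135.18° (east) — crosses 180°.
Leg 6: -175.35° → +78.75°, shortest Δλ = -105.9° (west) — crosses 180°.
Total crossings: 5.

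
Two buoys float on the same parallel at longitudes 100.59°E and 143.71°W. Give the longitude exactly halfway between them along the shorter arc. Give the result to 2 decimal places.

Signed shortest Δλ from +100.59° to -143.71° is +115.70°.
Midpoint longitude = +100.59° + (+115.70°)/2 = +100.59° + 57.85° = +158.44°.
(The naïve average (+100.59 + -143.71)/2 = -21.56° is on the wrong side of the globe.)

158.44°E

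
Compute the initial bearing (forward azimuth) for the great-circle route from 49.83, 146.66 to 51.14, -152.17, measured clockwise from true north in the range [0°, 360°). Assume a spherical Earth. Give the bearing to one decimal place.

63.7°

Δλ = -152.17 − 146.66 = -298.83°; wrapped into (−180°, 180°]: 61.17°.
θ = atan2( sin Δλ · cos φ₂ , cos φ₁ · sin φ₂ − sin φ₁ · cos φ₂ · cos Δλ )
  = atan2(0.54965, 0.27111) = 63.746° → normalised to [0°, 360°): 63.746°.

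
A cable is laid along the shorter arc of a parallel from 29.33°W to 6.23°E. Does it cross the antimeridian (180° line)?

No

Signed shortest Δλ = ((6.23 − -29.33 + 180) mod 360) − 180 = 35.56°.
Going east by 35.56° from -29.33° reaches +6.23° without touching 180°.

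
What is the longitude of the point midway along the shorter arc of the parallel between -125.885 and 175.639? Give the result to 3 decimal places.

-155.123°

Signed shortest Δλ from -125.885° to +175.639° is -58.476°.
Midpoint longitude = -125.885° + (-58.476°)/2 = -125.885° − 29.238° = -155.123°.
(The naïve average (-125.885 + +175.639)/2 = 24.877° is on the wrong side of the globe.)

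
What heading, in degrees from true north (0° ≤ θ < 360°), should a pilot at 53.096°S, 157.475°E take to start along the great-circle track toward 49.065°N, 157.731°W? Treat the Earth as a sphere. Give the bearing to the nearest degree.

29°

Δλ = -157.731 − 157.475 = -315.206°; wrapped into (−180°, 180°]: 44.794°.
θ = atan2( sin Δλ · cos φ₂ , cos φ₁ · sin φ₂ − sin φ₁ · cos φ₂ · cos Δλ )
  = atan2(0.46163, 0.82543) = 29.216° → normalised to [0°, 360°): 29.216°.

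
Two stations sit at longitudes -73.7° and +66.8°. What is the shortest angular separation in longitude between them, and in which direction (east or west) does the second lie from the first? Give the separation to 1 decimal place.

140.5° east

Raw difference: 66.8 − -73.7 = 140.5°.
Normalise into (−180°, 180°]: 140.5° stays 140.5°.
Positive ⇒ the second point lies to the east; separation 140.5°.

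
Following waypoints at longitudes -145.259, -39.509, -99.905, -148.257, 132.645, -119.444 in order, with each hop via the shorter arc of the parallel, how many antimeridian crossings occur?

Leg 1: -145.259° → -39.509°, shortest Δλ = 105.75° (east) — does not cross 180°.
Leg 2: -39.509° → -99.905°, shortest Δλ = -60.396° (west) — does not cross 180°.
Leg 3: -99.905° → -148.257°, shortest Δλ = -48.352° (west) — does not cross 180°.
Leg 4: -148.257° → +132.645°, shortest Δλ = -79.098° (west) — crosses 180°.
Leg 5: +132.645° → -119.444°, shortest Δλ = 107.911° (east) — crosses 180°.
Total crossings: 2.

2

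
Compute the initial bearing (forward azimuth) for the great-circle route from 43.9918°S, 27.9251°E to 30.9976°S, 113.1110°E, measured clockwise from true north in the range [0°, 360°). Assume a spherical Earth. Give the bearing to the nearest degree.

Δλ = 113.1110 − 27.9251 = 85.1859°.
θ = atan2( sin Δλ · cos φ₂ , cos φ₁ · sin φ₂ − sin φ₁ · cos φ₂ · cos Δλ )
  = atan2(0.85416, -0.32055) = 110.570° → normalised to [0°, 360°): 110.570°.

111°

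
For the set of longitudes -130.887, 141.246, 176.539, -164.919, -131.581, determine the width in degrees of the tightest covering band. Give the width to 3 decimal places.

Sort the longitudes: -164.919°, -131.581°, -130.887°, +141.246°, +176.539°.
Eastward gaps between consecutive values (wrapping around): 33.338°, 0.694°, 272.133°, 35.293°, 18.542°.
Largest gap = 272.133° ⇒ minimal covering band is its complement: 360° − 272.133° = 87.867°.
Band runs from +141.246° eastward to -130.887°, crossing the antimeridian.

87.867°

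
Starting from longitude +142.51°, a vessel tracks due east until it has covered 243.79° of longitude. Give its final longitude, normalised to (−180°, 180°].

+26.30°

Start at +142.51°; shift +243.79° → +386.30°.
+386.30° lies outside (−180°, 180°]; subtract 360° → +26.30°.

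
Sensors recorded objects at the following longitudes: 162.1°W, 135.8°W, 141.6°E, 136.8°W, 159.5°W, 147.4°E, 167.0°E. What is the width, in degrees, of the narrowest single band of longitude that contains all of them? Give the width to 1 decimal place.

Sort the longitudes: -162.1°, -159.5°, -136.8°, -135.8°, +141.6°, +147.4°, +167.0°.
Eastward gaps between consecutive values (wrapping around): 2.6°, 22.7°, 1.0°, 277.4°, 5.8°, 19.6°, 30.9°.
Largest gap = 277.4° ⇒ minimal covering band is its complement: 360° − 277.4° = 82.6°.
Band runs from +141.6° eastward to -135.8°, crossing the antimeridian.

82.6°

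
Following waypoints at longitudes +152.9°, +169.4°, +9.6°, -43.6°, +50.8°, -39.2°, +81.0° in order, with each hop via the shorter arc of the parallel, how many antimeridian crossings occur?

Leg 1: +152.9° → +169.4°, shortest Δλ = 16.5° (east) — does not cross 180°.
Leg 2: +169.4° → +9.6°, shortest Δλ = -159.8° (west) — does not cross 180°.
Leg 3: +9.6° → -43.6°, shortest Δλ = -53.2° (west) — does not cross 180°.
Leg 4: -43.6° → +50.8°, shortest Δλ = 94.4° (east) — does not cross 180°.
Leg 5: +50.8° → -39.2°, shortest Δλ = -90.0° (west) — does not cross 180°.
Leg 6: -39.2° → +81.0°, shortest Δλ = 120.2° (east) — does not cross 180°.
Total crossings: 0.

0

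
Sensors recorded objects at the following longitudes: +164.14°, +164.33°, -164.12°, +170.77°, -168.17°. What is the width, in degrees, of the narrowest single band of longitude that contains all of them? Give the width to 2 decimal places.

31.74°

Sort the longitudes: -168.17°, -164.12°, +164.14°, +164.33°, +170.77°.
Eastward gaps between consecutive values (wrapping around): 4.05°, 328.26°, 0.19°, 6.44°, 21.06°.
Largest gap = 328.26° ⇒ minimal covering band is its complement: 360° − 328.26° = 31.74°.
Band runs from +164.14° eastward to -164.12°, crossing the antimeridian.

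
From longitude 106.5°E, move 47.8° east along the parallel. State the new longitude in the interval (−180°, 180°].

Start at +106.5°; shift +47.8° → +154.3°.
+154.3° already lies in (−180°, 180°].

154.3°E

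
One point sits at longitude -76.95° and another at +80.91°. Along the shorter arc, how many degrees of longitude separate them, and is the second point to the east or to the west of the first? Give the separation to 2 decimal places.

157.86° east

Raw difference: 80.91 − -76.95 = 157.86°.
Normalise into (−180°, 180°]: 157.86° stays 157.86°.
Positive ⇒ the second point lies to the east; separation 157.86°.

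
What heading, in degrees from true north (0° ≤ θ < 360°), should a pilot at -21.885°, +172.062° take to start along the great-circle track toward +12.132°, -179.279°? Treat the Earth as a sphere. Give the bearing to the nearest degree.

15°

Δλ = -179.279 − 172.062 = -351.341°; wrapped into (−180°, 180°]: 8.659°.
θ = atan2( sin Δλ · cos φ₂ , cos φ₁ · sin φ₂ − sin φ₁ · cos φ₂ · cos Δλ )
  = atan2(0.14719, 0.55529) = 14.846° → normalised to [0°, 360°): 14.846°.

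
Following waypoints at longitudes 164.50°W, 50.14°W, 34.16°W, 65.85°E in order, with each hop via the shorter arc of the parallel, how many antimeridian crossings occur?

0

Leg 1: -164.50° → -50.14°, shortest Δλ = 114.36° (east) — does not cross 180°.
Leg 2: -50.14° → -34.16°, shortest Δλ = 15.98° (east) — does not cross 180°.
Leg 3: -34.16° → +65.85°, shortest Δλ = 100.01° (east) — does not cross 180°.
Total crossings: 0.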